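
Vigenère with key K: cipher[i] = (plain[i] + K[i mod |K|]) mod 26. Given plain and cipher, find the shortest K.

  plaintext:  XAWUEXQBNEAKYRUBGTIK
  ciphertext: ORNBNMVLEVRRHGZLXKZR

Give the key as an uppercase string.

RRRHJPFK

  i= 0: O-X = 17 → R
  i= 1: R-A = 17 → R
  i= 2: N-W = 17 → R
  i= 3: B-U =  7 → H
  i= 4: N-E =  9 → J
  i= 5: M-X = 15 → P
  i= 6: V-Q =  5 → F
  i= 7: L-B = 10 → K
  i= 8: E-N = 17 → R
  i= 9: V-E = 17 → R
  i=10: R-A = 17 → R
  i=11: R-K =  7 → H
  i=12: H-Y =  9 → J
  i=13: G-R = 15 → P
  i=14: Z-U =  5 → F
  i=15: L-B = 10 → K
  i=16: X-G = 17 → R
  i=17: K-T = 17 → R
  i=18: Z-I = 17 → R
  i=19: R-K =  7 → H
  shifts repeat with period 8: RRRHJPFK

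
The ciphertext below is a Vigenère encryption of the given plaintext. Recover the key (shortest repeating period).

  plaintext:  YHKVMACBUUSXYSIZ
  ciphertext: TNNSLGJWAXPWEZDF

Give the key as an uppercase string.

  i= 0: T-Y = 21 → V
  i= 1: N-H =  6 → G
  i= 2: N-K =  3 → D
  i= 3: S-V = 23 → X
  i= 4: L-M = 25 → Z
  i= 5: G-A =  6 → G
  i= 6: J-C =  7 → H
  i= 7: W-B = 21 → V
  i= 8: A-U =  6 → G
  i= 9: X-U =  3 → D
  i=10: P-S = 23 → X
  i=11: W-X = 25 → Z
  i=12: E-Y =  6 → G
  i=13: Z-S =  7 → H
  i=14: D-I = 21 → V
  i=15: F-Z =  6 → G
  shifts repeat with period 7: VGDXZGH

VGDXZGH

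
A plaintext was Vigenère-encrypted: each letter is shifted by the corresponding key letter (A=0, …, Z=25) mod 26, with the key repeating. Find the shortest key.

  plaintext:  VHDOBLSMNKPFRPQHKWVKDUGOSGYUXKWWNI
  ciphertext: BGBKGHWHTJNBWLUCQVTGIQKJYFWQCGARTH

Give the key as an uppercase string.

GZYWFWEV

  i= 0: B-V =  6 → G
  i= 1: G-H = 25 → Z
  i= 2: B-D = 24 → Y
  i= 3: K-O = 22 → W
  i= 4: G-B =  5 → F
  i= 5: H-L = 22 → W
  i= 6: W-S =  4 → E
  i= 7: H-M = 21 → V
  i= 8: T-N =  6 → G
  i= 9: J-K = 25 → Z
  i=10: N-P = 24 → Y
  i=11: B-F = 22 → W
  i=12: W-R =  5 → F
  i=13: L-P = 22 → W
  i=14: U-Q =  4 → E
  i=15: C-H = 21 → V
  i=16: Q-K =  6 → G
  i=17: V-W = 25 → Z
  i=18: T-V = 24 → Y
  i=19: G-K = 22 → W
  i=20: I-D =  5 → F
  i=21: Q-U = 22 → W
  i=22: K-G =  4 → E
  i=23: J-O = 21 → V
  i=24: Y-S =  6 → G
  i=25: F-G = 25 → Z
  i=26: W-Y = 24 → Y
  i=27: Q-U = 22 → W
  i=28: C-X =  5 → F
  i=29: G-K = 22 → W
  i=30: A-W =  4 → E
  i=31: R-W = 21 → V
  i=32: T-N =  6 → G
  i=33: H-I = 25 → Z
  shifts repeat with period 8: GZYWFWEV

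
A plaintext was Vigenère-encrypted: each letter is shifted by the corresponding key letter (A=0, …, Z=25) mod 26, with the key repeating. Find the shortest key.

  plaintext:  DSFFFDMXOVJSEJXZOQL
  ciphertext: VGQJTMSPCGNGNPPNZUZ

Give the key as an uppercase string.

SOLEOJG

  i= 0: V-D = 18 → S
  i= 1: G-S = 14 → O
  i= 2: Q-F = 11 → L
  i= 3: J-F =  4 → E
  i= 4: T-F = 14 → O
  i= 5: M-D =  9 → J
  i= 6: S-M =  6 → G
  i= 7: P-X = 18 → S
  i= 8: C-O = 14 → O
  i= 9: G-V = 11 → L
  i=10: N-J =  4 → E
  i=11: G-S = 14 → O
  i=12: N-E =  9 → J
  i=13: P-J =  6 → G
  i=14: P-X = 18 → S
  i=15: N-Z = 14 → O
  i=16: Z-O = 11 → L
  i=17: U-Q =  4 → E
  i=18: Z-L = 14 → O
  shifts repeat with period 7: SOLEOJG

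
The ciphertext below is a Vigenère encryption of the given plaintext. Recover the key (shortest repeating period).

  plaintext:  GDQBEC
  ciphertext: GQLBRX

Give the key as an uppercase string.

  i= 0: G-G =  0 → A
  i= 1: Q-D = 13 → N
  i= 2: L-Q = 21 → V
  i= 3: B-B =  0 → A
  i= 4: R-E = 13 → N
  i= 5: X-C = 21 → V
  shifts repeat with period 3: ANV

ANV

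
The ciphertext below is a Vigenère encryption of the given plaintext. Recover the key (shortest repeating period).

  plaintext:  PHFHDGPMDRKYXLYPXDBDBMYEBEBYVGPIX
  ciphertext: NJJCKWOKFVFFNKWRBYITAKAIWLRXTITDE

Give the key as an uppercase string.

  i= 0: N-P = 24 → Y
  i= 1: J-H =  2 → C
  i= 2: J-F =  4 → E
  i= 3: C-H = 21 → V
  i= 4: K-D =  7 → H
  i= 5: W-G = 16 → Q
  i= 6: O-P = 25 → Z
  i= 7: K-M = 24 → Y
  i= 8: F-D =  2 → C
  i= 9: V-R =  4 → E
  i=10: F-K = 21 → V
  i=11: F-Y =  7 → H
  i=12: N-X = 16 → Q
  i=13: K-L = 25 → Z
  i=14: W-Y = 24 → Y
  i=15: R-P =  2 → C
  i=16: B-X =  4 → E
  i=17: Y-D = 21 → V
  i=18: I-B =  7 → H
  i=19: T-D = 16 → Q
  i=20: A-B = 25 → Z
  i=21: K-M = 24 → Y
  i=22: A-Y =  2 → C
  i=23: I-E =  4 → E
  i=24: W-B = 21 → V
  i=25: L-E =  7 → H
  i=26: R-B = 16 → Q
  i=27: X-Y = 25 → Z
  i=28: T-V = 24 → Y
  i=29: I-G =  2 → C
  i=30: T-P =  4 → E
  i=31: D-I = 21 → V
  i=32: E-X =  7 → H
  shifts repeat with period 7: YCEVHQZ

YCEVHQZ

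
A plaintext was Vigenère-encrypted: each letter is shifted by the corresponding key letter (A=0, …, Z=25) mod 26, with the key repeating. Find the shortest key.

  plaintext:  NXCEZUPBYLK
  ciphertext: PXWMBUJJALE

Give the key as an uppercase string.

  i= 0: P-N =  2 → C
  i= 1: X-X =  0 → A
  i= 2: W-C = 20 → U
  i= 3: M-E =  8 → I
  i= 4: B-Z =  2 → C
  i= 5: U-U =  0 → A
  i= 6: J-P = 20 → U
  i= 7: J-B =  8 → I
  i= 8: A-Y =  2 → C
  i= 9: L-L =  0 → A
  i=10: E-K = 20 → U
  shifts repeat with period 4: CAUI

CAUI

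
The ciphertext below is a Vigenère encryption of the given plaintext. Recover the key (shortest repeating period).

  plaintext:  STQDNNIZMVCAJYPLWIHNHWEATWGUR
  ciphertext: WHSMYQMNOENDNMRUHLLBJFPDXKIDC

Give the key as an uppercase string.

  i= 0: W-S =  4 → E
  i= 1: H-T = 14 → O
  i= 2: S-Q =  2 → C
  i= 3: M-D =  9 → J
  i= 4: Y-N = 11 → L
  i= 5: Q-N =  3 → D
  i= 6: M-I =  4 → E
  i= 7: N-Z = 14 → O
  i= 8: O-M =  2 → C
  i= 9: E-V =  9 → J
  i=10: N-C = 11 → L
  i=11: D-A =  3 → D
  i=12: N-J =  4 → E
  i=13: M-Y = 14 → O
  i=14: R-P =  2 → C
  i=15: U-L =  9 → J
  i=16: H-W = 11 → L
  i=17: L-I =  3 → D
  i=18: L-H =  4 → E
  i=19: B-N = 14 → O
  i=20: J-H =  2 → C
  i=21: F-W =  9 → J
  i=22: P-E = 11 → L
  i=23: D-A =  3 → D
  i=24: X-T =  4 → E
  i=25: K-W = 14 → O
  i=26: I-G =  2 → C
  i=27: D-U =  9 → J
  i=28: C-R = 11 → L
  shifts repeat with period 6: EOCJLD

EOCJLD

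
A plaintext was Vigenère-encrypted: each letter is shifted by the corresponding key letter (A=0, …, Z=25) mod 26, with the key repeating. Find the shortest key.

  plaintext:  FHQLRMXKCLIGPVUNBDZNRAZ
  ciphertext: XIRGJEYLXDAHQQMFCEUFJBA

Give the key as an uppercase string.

SBBVS

  i= 0: X-F = 18 → S
  i= 1: I-H =  1 → B
  i= 2: R-Q =  1 → B
  i= 3: G-L = 21 → V
  i= 4: J-R = 18 → S
  i= 5: E-M = 18 → S
  i= 6: Y-X =  1 → B
  i= 7: L-K =  1 → B
  i= 8: X-C = 21 → V
  i= 9: D-L = 18 → S
  i=10: A-I = 18 → S
  i=11: H-G =  1 → B
  i=12: Q-P =  1 → B
  i=13: Q-V = 21 → V
  i=14: M-U = 18 → S
  i=15: F-N = 18 → S
  i=16: C-B =  1 → B
  i=17: E-D =  1 → B
  i=18: U-Z = 21 → V
  i=19: F-N = 18 → S
  i=20: J-R = 18 → S
  i=21: B-A =  1 → B
  i=22: A-Z =  1 → B
  shifts repeat with period 5: SBBVS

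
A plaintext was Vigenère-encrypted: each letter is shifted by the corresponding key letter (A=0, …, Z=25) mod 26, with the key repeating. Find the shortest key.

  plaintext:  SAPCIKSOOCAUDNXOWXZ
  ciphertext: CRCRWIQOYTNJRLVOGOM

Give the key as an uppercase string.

KRNPOYYA

  i= 0: C-S = 10 → K
  i= 1: R-A = 17 → R
  i= 2: C-P = 13 → N
  i= 3: R-C = 15 → P
  i= 4: W-I = 14 → O
  i= 5: I-K = 24 → Y
  i= 6: Q-S = 24 → Y
  i= 7: O-O =  0 → A
  i= 8: Y-O = 10 → K
  i= 9: T-C = 17 → R
  i=10: N-A = 13 → N
  i=11: J-U = 15 → P
  i=12: R-D = 14 → O
  i=13: L-N = 24 → Y
  i=14: V-X = 24 → Y
  i=15: O-O =  0 → A
  i=16: G-W = 10 → K
  i=17: O-X = 17 → R
  i=18: M-Z = 13 → N
  shifts repeat with period 8: KRNPOYYA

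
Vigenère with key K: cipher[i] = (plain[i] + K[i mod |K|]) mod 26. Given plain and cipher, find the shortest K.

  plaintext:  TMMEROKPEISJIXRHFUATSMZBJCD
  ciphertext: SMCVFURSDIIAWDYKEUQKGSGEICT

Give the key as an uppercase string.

ZAQROGHD

  i= 0: S-T = 25 → Z
  i= 1: M-M =  0 → A
  i= 2: C-M = 16 → Q
  i= 3: V-E = 17 → R
  i= 4: F-R = 14 → O
  i= 5: U-O =  6 → G
  i= 6: R-K =  7 → H
  i= 7: S-P =  3 → D
  i= 8: D-E = 25 → Z
  i= 9: I-I =  0 → A
  i=10: I-S = 16 → Q
  i=11: A-J = 17 → R
  i=12: W-I = 14 → O
  i=13: D-X =  6 → G
  i=14: Y-R =  7 → H
  i=15: K-H =  3 → D
  i=16: E-F = 25 → Z
  i=17: U-U =  0 → A
  i=18: Q-A = 16 → Q
  i=19: K-T = 17 → R
  i=20: G-S = 14 → O
  i=21: S-M =  6 → G
  i=22: G-Z =  7 → H
  i=23: E-B =  3 → D
  i=24: I-J = 25 → Z
  i=25: C-C =  0 → A
  i=26: T-D = 16 → Q
  shifts repeat with period 8: ZAQROGHD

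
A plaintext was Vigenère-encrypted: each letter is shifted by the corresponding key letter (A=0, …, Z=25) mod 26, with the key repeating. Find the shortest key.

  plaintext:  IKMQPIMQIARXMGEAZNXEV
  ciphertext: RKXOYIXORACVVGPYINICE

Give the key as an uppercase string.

JALY

  i= 0: R-I =  9 → J
  i= 1: K-K =  0 → A
  i= 2: X-M = 11 → L
  i= 3: O-Q = 24 → Y
  i= 4: Y-P =  9 → J
  i= 5: I-I =  0 → A
  i= 6: X-M = 11 → L
  i= 7: O-Q = 24 → Y
  i= 8: R-I =  9 → J
  i= 9: A-A =  0 → A
  i=10: C-R = 11 → L
  i=11: V-X = 24 → Y
  i=12: V-M =  9 → J
  i=13: G-G =  0 → A
  i=14: P-E = 11 → L
  i=15: Y-A = 24 → Y
  i=16: I-Z =  9 → J
  i=17: N-N =  0 → A
  i=18: I-X = 11 → L
  i=19: C-E = 24 → Y
  i=20: E-V =  9 → J
  shifts repeat with period 4: JALY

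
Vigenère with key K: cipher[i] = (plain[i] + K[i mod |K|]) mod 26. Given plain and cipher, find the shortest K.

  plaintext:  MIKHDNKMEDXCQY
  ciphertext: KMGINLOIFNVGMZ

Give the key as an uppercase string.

  i= 0: K-M = 24 → Y
  i= 1: M-I =  4 → E
  i= 2: G-K = 22 → W
  i= 3: I-H =  1 → B
  i= 4: N-D = 10 → K
  i= 5: L-N = 24 → Y
  i= 6: O-K =  4 → E
  i= 7: I-M = 22 → W
  i= 8: F-E =  1 → B
  i= 9: N-D = 10 → K
  i=10: V-X = 24 → Y
  i=11: G-C =  4 → E
  i=12: M-Q = 22 → W
  i=13: Z-Y =  1 → B
  shifts repeat with period 5: YEWBK

YEWBK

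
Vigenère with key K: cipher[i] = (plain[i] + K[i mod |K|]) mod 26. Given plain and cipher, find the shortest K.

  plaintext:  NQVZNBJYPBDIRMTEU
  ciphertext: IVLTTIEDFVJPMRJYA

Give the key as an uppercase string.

  i= 0: I-N = 21 → V
  i= 1: V-Q =  5 → F
  i= 2: L-V = 16 → Q
  i= 3: T-Z = 20 → U
  i= 4: T-N =  6 → G
  i= 5: I-B =  7 → H
  i= 6: E-J = 21 → V
  i= 7: D-Y =  5 → F
  i= 8: F-P = 16 → Q
  i= 9: V-B = 20 → U
  i=10: J-D =  6 → G
  i=11: P-I =  7 → H
  i=12: M-R = 21 → V
  i=13: R-M =  5 → F
  i=14: J-T = 16 → Q
  i=15: Y-E = 20 → U
  i=16: A-U =  6 → G
  shifts repeat with period 6: VFQUGH

VFQUGH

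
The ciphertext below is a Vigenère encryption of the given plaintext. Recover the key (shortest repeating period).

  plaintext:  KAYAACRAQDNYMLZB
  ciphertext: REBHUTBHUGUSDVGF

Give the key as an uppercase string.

HEDHURK

  i= 0: R-K =  7 → H
  i= 1: E-A =  4 → E
  i= 2: B-Y =  3 → D
  i= 3: H-A =  7 → H
  i= 4: U-A = 20 → U
  i= 5: T-C = 17 → R
  i= 6: B-R = 10 → K
  i= 7: H-A =  7 → H
  i= 8: U-Q =  4 → E
  i= 9: G-D =  3 → D
  i=10: U-N =  7 → H
  i=11: S-Y = 20 → U
  i=12: D-M = 17 → R
  i=13: V-L = 10 → K
  i=14: G-Z =  7 → H
  i=15: F-B =  4 → E
  shifts repeat with period 7: HEDHURK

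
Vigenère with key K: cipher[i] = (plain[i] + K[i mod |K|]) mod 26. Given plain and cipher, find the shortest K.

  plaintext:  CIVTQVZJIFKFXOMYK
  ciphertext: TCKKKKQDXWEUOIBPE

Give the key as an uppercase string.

RUP

  i= 0: T-C = 17 → R
  i= 1: C-I = 20 → U
  i= 2: K-V = 15 → P
  i= 3: K-T = 17 → R
  i= 4: K-Q = 20 → U
  i= 5: K-V = 15 → P
  i= 6: Q-Z = 17 → R
  i= 7: D-J = 20 → U
  i= 8: X-I = 15 → P
  i= 9: W-F = 17 → R
  i=10: E-K = 20 → U
  i=11: U-F = 15 → P
  i=12: O-X = 17 → R
  i=13: I-O = 20 → U
  i=14: B-M = 15 → P
  i=15: P-Y = 17 → R
  i=16: E-K = 20 → U
  shifts repeat with period 3: RUP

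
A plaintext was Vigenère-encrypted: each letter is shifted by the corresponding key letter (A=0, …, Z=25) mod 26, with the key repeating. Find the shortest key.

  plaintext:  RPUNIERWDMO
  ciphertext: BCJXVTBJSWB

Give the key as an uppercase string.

KNP

  i= 0: B-R = 10 → K
  i= 1: C-P = 13 → N
  i= 2: J-U = 15 → P
  i= 3: X-N = 10 → K
  i= 4: V-I = 13 → N
  i= 5: T-E = 15 → P
  i= 6: B-R = 10 → K
  i= 7: J-W = 13 → N
  i= 8: S-D = 15 → P
  i= 9: W-M = 10 → K
  i=10: B-O = 13 → N
  shifts repeat with period 3: KNP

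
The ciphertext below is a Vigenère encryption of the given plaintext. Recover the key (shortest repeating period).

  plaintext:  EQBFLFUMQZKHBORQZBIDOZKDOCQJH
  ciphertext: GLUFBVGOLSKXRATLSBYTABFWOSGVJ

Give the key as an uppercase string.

  i= 0: G-E =  2 → C
  i= 1: L-Q = 21 → V
  i= 2: U-B = 19 → T
  i= 3: F-F =  0 → A
  i= 4: B-L = 16 → Q
  i= 5: V-F = 16 → Q
  i= 6: G-U = 12 → M
  i= 7: O-M =  2 → C
  i= 8: L-Q = 21 → V
  i= 9: S-Z = 19 → T
  i=10: K-K =  0 → A
  i=11: X-H = 16 → Q
  i=12: R-B = 16 → Q
  i=13: A-O = 12 → M
  i=14: T-R =  2 → C
  i=15: L-Q = 21 → V
  i=16: S-Z = 19 → T
  i=17: B-B =  0 → A
  i=18: Y-I = 16 → Q
  i=19: T-D = 16 → Q
  i=20: A-O = 12 → M
  i=21: B-Z =  2 → C
  i=22: F-K = 21 → V
  i=23: W-D = 19 → T
  i=24: O-O =  0 → A
  i=25: S-C = 16 → Q
  i=26: G-Q = 16 → Q
  i=27: V-J = 12 → M
  i=28: J-H =  2 → C
  shifts repeat with period 7: CVTAQQM

CVTAQQM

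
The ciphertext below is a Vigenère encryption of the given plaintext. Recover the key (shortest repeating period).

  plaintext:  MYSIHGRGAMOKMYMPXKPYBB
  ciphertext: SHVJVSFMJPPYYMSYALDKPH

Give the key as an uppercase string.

  i= 0: S-M =  6 → G
  i= 1: H-Y =  9 → J
  i= 2: V-S =  3 → D
  i= 3: J-I =  1 → B
  i= 4: V-H = 14 → O
  i= 5: S-G = 12 → M
  i= 6: F-R = 14 → O
  i= 7: M-G =  6 → G
  i= 8: J-A =  9 → J
  i= 9: P-M =  3 → D
  i=10: P-O =  1 → B
  i=11: Y-K = 14 → O
  i=12: Y-M = 12 → M
  i=13: M-Y = 14 → O
  i=14: S-M =  6 → G
  i=15: Y-P =  9 → J
  i=16: A-X =  3 → D
  i=17: L-K =  1 → B
  i=18: D-P = 14 → O
  i=19: K-Y = 12 → M
  i=20: P-B = 14 → O
  i=21: H-B =  6 → G
  shifts repeat with period 7: GJDBOMO

GJDBOMO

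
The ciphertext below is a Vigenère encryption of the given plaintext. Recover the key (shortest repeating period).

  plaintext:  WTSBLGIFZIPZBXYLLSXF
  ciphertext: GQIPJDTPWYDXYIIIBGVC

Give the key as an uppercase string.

KXQOYXL

  i= 0: G-W = 10 → K
  i= 1: Q-T = 23 → X
  i= 2: I-S = 16 → Q
  i= 3: P-B = 14 → O
  i= 4: J-L = 24 → Y
  i= 5: D-G = 23 → X
  i= 6: T-I = 11 → L
  i= 7: P-F = 10 → K
  i= 8: W-Z = 23 → X
  i= 9: Y-I = 16 → Q
  i=10: D-P = 14 → O
  i=11: X-Z = 24 → Y
  i=12: Y-B = 23 → X
  i=13: I-X = 11 → L
  i=14: I-Y = 10 → K
  i=15: I-L = 23 → X
  i=16: B-L = 16 → Q
  i=17: G-S = 14 → O
  i=18: V-X = 24 → Y
  i=19: C-F = 23 → X
  shifts repeat with period 7: KXQOYXL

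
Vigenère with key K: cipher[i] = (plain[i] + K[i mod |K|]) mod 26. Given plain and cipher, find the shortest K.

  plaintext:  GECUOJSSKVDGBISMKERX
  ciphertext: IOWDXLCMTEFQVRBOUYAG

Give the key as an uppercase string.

CKUJJ

  i= 0: I-G =  2 → C
  i= 1: O-E = 10 → K
  i= 2: W-C = 20 → U
  i= 3: D-U =  9 → J
  i= 4: X-O =  9 → J
  i= 5: L-J =  2 → C
  i= 6: C-S = 10 → K
  i= 7: M-S = 20 → U
  i= 8: T-K =  9 → J
  i= 9: E-V =  9 → J
  i=10: F-D =  2 → C
  i=11: Q-G = 10 → K
  i=12: V-B = 20 → U
  i=13: R-I =  9 → J
  i=14: B-S =  9 → J
  i=15: O-M =  2 → C
  i=16: U-K = 10 → K
  i=17: Y-E = 20 → U
  i=18: A-R =  9 → J
  i=19: G-X =  9 → J
  shifts repeat with period 5: CKUJJ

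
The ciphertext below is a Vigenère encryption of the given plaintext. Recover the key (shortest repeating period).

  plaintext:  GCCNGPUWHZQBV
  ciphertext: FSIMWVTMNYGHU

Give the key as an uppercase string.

  i= 0: F-G = 25 → Z
  i= 1: S-C = 16 → Q
  i= 2: I-C =  6 → G
  i= 3: M-N = 25 → Z
  i= 4: W-G = 16 → Q
  i= 5: V-P =  6 → G
  i= 6: T-U = 25 → Z
  i= 7: M-W = 16 → Q
  i= 8: N-H =  6 → G
  i= 9: Y-Z = 25 → Z
  i=10: G-Q = 16 → Q
  i=11: H-B =  6 → G
  i=12: U-V = 25 → Z
  shifts repeat with period 3: ZQG

ZQG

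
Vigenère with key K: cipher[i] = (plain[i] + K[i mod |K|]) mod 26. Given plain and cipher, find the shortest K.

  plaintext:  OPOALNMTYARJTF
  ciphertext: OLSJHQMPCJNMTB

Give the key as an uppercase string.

AWEJWD

  i= 0: O-O =  0 → A
  i= 1: L-P = 22 → W
  i= 2: S-O =  4 → E
  i= 3: J-A =  9 → J
  i= 4: H-L = 22 → W
  i= 5: Q-N =  3 → D
  i= 6: M-M =  0 → A
  i= 7: P-T = 22 → W
  i= 8: C-Y =  4 → E
  i= 9: J-A =  9 → J
  i=10: N-R = 22 → W
  i=11: M-J =  3 → D
  i=12: T-T =  0 → A
  i=13: B-F = 22 → W
  shifts repeat with period 6: AWEJWD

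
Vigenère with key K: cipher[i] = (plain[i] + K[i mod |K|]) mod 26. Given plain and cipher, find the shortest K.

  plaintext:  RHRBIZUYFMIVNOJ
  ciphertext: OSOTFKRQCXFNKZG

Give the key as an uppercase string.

XLXS

  i= 0: O-R = 23 → X
  i= 1: S-H = 11 → L
  i= 2: O-R = 23 → X
  i= 3: T-B = 18 → S
  i= 4: F-I = 23 → X
  i= 5: K-Z = 11 → L
  i= 6: R-U = 23 → X
  i= 7: Q-Y = 18 → S
  i= 8: C-F = 23 → X
  i= 9: X-M = 11 → L
  i=10: F-I = 23 → X
  i=11: N-V = 18 → S
  i=12: K-N = 23 → X
  i=13: Z-O = 11 → L
  i=14: G-J = 23 → X
  shifts repeat with period 4: XLXS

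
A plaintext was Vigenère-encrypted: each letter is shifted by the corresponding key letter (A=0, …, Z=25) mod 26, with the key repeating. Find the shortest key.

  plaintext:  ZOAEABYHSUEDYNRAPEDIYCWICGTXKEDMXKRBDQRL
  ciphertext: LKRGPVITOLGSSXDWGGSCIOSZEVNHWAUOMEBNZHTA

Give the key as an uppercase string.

  i= 0: L-Z = 12 → M
  i= 1: K-O = 22 → W
  i= 2: R-A = 17 → R
  i= 3: G-E =  2 → C
  i= 4: P-A = 15 → P
  i= 5: V-B = 20 → U
  i= 6: I-Y = 10 → K
  i= 7: T-H = 12 → M
  i= 8: O-S = 22 → W
  i= 9: L-U = 17 → R
  i=10: G-E =  2 → C
  i=11: S-D = 15 → P
  i=12: S-Y = 20 → U
  i=13: X-N = 10 → K
  i=14: D-R = 12 → M
  i=15: W-A = 22 → W
  i=16: G-P = 17 → R
  i=17: G-E =  2 → C
  i=18: S-D = 15 → P
  i=19: C-I = 20 → U
  i=20: I-Y = 10 → K
  i=21: O-C = 12 → M
  i=22: S-W = 22 → W
  i=23: Z-I = 17 → R
  i=24: E-C =  2 → C
  i=25: V-G = 15 → P
  i=26: N-T = 20 → U
  i=27: H-X = 10 → K
  i=28: W-K = 12 → M
  i=29: A-E = 22 → W
  i=30: U-D = 17 → R
  i=31: O-M =  2 → C
  i=32: M-X = 15 → P
  i=33: E-K = 20 → U
  i=34: B-R = 10 → K
  i=35: N-B = 12 → M
  i=36: Z-D = 22 → W
  i=37: H-Q = 17 → R
  i=38: T-R =  2 → C
  i=39: A-L = 15 → P
  shifts repeat with period 7: MWRCPUK

MWRCPUK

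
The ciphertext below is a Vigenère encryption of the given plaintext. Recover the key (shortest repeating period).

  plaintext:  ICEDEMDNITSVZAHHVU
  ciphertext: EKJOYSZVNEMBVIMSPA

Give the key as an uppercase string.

WIFLUG

  i= 0: E-I = 22 → W
  i= 1: K-C =  8 → I
  i= 2: J-E =  5 → F
  i= 3: O-D = 11 → L
  i= 4: Y-E = 20 → U
  i= 5: S-M =  6 → G
  i= 6: Z-D = 22 → W
  i= 7: V-N =  8 → I
  i= 8: N-I =  5 → F
  i= 9: E-T = 11 → L
  i=10: M-S = 20 → U
  i=11: B-V =  6 → G
  i=12: V-Z = 22 → W
  i=13: I-A =  8 → I
  i=14: M-H =  5 → F
  i=15: S-H = 11 → L
  i=16: P-V = 20 → U
  i=17: A-U =  6 → G
  shifts repeat with period 6: WIFLUG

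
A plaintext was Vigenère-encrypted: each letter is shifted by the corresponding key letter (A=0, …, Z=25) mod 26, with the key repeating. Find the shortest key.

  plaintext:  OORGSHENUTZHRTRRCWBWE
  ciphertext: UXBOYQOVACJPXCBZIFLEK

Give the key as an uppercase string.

GJKI

  i= 0: U-O =  6 → G
  i= 1: X-O =  9 → J
  i= 2: B-R = 10 → K
  i= 3: O-G =  8 → I
  i= 4: Y-S =  6 → G
  i= 5: Q-H =  9 → J
  i= 6: O-E = 10 → K
  i= 7: V-N =  8 → I
  i= 8: A-U =  6 → G
  i= 9: C-T =  9 → J
  i=10: J-Z = 10 → K
  i=11: P-H =  8 → I
  i=12: X-R =  6 → G
  i=13: C-T =  9 → J
  i=14: B-R = 10 → K
  i=15: Z-R =  8 → I
  i=16: I-C =  6 → G
  i=17: F-W =  9 → J
  i=18: L-B = 10 → K
  i=19: E-W =  8 → I
  i=20: K-E =  6 → G
  shifts repeat with period 4: GJKI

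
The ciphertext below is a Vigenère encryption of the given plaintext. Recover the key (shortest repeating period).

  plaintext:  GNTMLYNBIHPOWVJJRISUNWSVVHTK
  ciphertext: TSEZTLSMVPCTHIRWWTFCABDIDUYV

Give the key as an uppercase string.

NFLNI

  i= 0: T-G = 13 → N
  i= 1: S-N =  5 → F
  i= 2: E-T = 11 → L
  i= 3: Z-M = 13 → N
  i= 4: T-L =  8 → I
  i= 5: L-Y = 13 → N
  i= 6: S-N =  5 → F
  i= 7: M-B = 11 → L
  i= 8: V-I = 13 → N
  i= 9: P-H =  8 → I
  i=10: C-P = 13 → N
  i=11: T-O =  5 → F
  i=12: H-W = 11 → L
  i=13: I-V = 13 → N
  i=14: R-J =  8 → I
  i=15: W-J = 13 → N
  i=16: W-R =  5 → F
  i=17: T-I = 11 → L
  i=18: F-S = 13 → N
  i=19: C-U =  8 → I
  i=20: A-N = 13 → N
  i=21: B-W =  5 → F
  i=22: D-S = 11 → L
  i=23: I-V = 13 → N
  i=24: D-V =  8 → I
  i=25: U-H = 13 → N
  i=26: Y-T =  5 → F
  i=27: V-K = 11 → L
  shifts repeat with period 5: NFLNI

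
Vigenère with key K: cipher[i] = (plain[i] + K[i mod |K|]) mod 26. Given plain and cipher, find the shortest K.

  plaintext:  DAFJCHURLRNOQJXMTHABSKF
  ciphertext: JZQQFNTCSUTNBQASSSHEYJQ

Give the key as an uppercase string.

GZLHD

  i= 0: J-D =  6 → G
  i= 1: Z-A = 25 → Z
  i= 2: Q-F = 11 → L
  i= 3: Q-J =  7 → H
  i= 4: F-C =  3 → D
  i= 5: N-H =  6 → G
  i= 6: T-U = 25 → Z
  i= 7: C-R = 11 → L
  i= 8: S-L =  7 → H
  i= 9: U-R =  3 → D
  i=10: T-N =  6 → G
  i=11: N-O = 25 → Z
  i=12: B-Q = 11 → L
  i=13: Q-J =  7 → H
  i=14: A-X =  3 → D
  i=15: S-M =  6 → G
  i=16: S-T = 25 → Z
  i=17: S-H = 11 → L
  i=18: H-A =  7 → H
  i=19: E-B =  3 → D
  i=20: Y-S =  6 → G
  i=21: J-K = 25 → Z
  i=22: Q-F = 11 → L
  shifts repeat with period 5: GZLHD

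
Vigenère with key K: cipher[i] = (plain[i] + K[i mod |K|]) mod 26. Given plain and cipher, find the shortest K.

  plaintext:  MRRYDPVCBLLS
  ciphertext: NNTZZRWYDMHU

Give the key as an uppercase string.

  i= 0: N-M =  1 → B
  i= 1: N-R = 22 → W
  i= 2: T-R =  2 → C
  i= 3: Z-Y =  1 → B
  i= 4: Z-D = 22 → W
  i= 5: R-P =  2 → C
  i= 6: W-V =  1 → B
  i= 7: Y-C = 22 → W
  i= 8: D-B =  2 → C
  i= 9: M-L =  1 → B
  i=10: H-L = 22 → W
  i=11: U-S =  2 → C
  shifts repeat with period 3: BWC

BWC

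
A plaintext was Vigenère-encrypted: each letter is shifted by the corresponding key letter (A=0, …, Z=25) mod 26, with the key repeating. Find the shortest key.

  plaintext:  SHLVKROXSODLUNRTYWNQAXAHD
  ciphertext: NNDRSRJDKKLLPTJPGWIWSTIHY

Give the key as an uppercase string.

VGSWIA

  i= 0: N-S = 21 → V
  i= 1: N-H =  6 → G
  i= 2: D-L = 18 → S
  i= 3: R-V = 22 → W
  i= 4: S-K =  8 → I
  i= 5: R-R =  0 → A
  i= 6: J-O = 21 → V
  i= 7: D-X =  6 → G
  i= 8: K-S = 18 → S
  i= 9: K-O = 22 → W
  i=10: L-D =  8 → I
  i=11: L-L =  0 → A
  i=12: P-U = 21 → V
  i=13: T-N =  6 → G
  i=14: J-R = 18 → S
  i=15: P-T = 22 → W
  i=16: G-Y =  8 → I
  i=17: W-W =  0 → A
  i=18: I-N = 21 → V
  i=19: W-Q =  6 → G
  i=20: S-A = 18 → S
  i=21: T-X = 22 → W
  i=22: I-A =  8 → I
  i=23: H-H =  0 → A
  i=24: Y-D = 21 → V
  shifts repeat with period 6: VGSWIA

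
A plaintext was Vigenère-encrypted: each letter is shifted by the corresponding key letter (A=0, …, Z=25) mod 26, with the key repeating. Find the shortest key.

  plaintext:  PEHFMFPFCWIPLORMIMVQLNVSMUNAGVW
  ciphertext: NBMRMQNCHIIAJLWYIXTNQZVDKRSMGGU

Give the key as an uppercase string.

  i= 0: N-P = 24 → Y
  i= 1: B-E = 23 → X
  i= 2: M-H =  5 → F
  i= 3: R-F = 12 → M
  i= 4: M-M =  0 → A
  i= 5: Q-F = 11 → L
  i= 6: N-P = 24 → Y
  i= 7: C-F = 23 → X
  i= 8: H-C =  5 → F
  i= 9: I-W = 12 → M
  i=10: I-I =  0 → A
  i=11: A-P = 11 → L
  i=12: J-L = 24 → Y
  i=13: L-O = 23 → X
  i=14: W-R =  5 → F
  i=15: Y-M = 12 → M
  i=16: I-I =  0 → A
  i=17: X-M = 11 → L
  i=18: T-V = 24 → Y
  i=19: N-Q = 23 → X
  i=20: Q-L =  5 → F
  i=21: Z-N = 12 → M
  i=22: V-V =  0 → A
  i=23: D-S = 11 → L
  i=24: K-M = 24 → Y
  i=25: R-U = 23 → X
  i=26: S-N =  5 → F
  i=27: M-A = 12 → M
  i=28: G-G =  0 → A
  i=29: G-V = 11 → L
  i=30: U-W = 24 → Y
  shifts repeat with period 6: YXFMAL

YXFMAL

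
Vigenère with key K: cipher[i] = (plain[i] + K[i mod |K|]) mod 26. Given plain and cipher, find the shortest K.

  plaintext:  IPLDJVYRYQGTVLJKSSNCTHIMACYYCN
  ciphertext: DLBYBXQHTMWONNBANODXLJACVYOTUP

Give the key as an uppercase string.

VWQVSCSQ

  i= 0: D-I = 21 → V
  i= 1: L-P = 22 → W
  i= 2: B-L = 16 → Q
  i= 3: Y-D = 21 → V
  i= 4: B-J = 18 → S
  i= 5: X-V =  2 → C
  i= 6: Q-Y = 18 → S
  i= 7: H-R = 16 → Q
  i= 8: T-Y = 21 → V
  i= 9: M-Q = 22 → W
  i=10: W-G = 16 → Q
  i=11: O-T = 21 → V
  i=12: N-V = 18 → S
  i=13: N-L =  2 → C
  i=14: B-J = 18 → S
  i=15: A-K = 16 → Q
  i=16: N-S = 21 → V
  i=17: O-S = 22 → W
  i=18: D-N = 16 → Q
  i=19: X-C = 21 → V
  i=20: L-T = 18 → S
  i=21: J-H =  2 → C
  i=22: A-I = 18 → S
  i=23: C-M = 16 → Q
  i=24: V-A = 21 → V
  i=25: Y-C = 22 → W
  i=26: O-Y = 16 → Q
  i=27: T-Y = 21 → V
  i=28: U-C = 18 → S
  i=29: P-N =  2 → C
  shifts repeat with period 8: VWQVSCSQ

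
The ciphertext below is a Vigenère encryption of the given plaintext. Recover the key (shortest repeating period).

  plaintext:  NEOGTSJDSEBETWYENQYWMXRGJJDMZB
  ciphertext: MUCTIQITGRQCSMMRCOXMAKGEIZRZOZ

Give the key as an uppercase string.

ZQONPY

  i= 0: M-N = 25 → Z
  i= 1: U-E = 16 → Q
  i= 2: C-O = 14 → O
  i= 3: T-G = 13 → N
  i= 4: I-T = 15 → P
  i= 5: Q-S = 24 → Y
  i= 6: I-J = 25 → Z
  i= 7: T-D = 16 → Q
  i= 8: G-S = 14 → O
  i= 9: R-E = 13 → N
  i=10: Q-B = 15 → P
  i=11: C-E = 24 → Y
  i=12: S-T = 25 → Z
  i=13: M-W = 16 → Q
  i=14: M-Y = 14 → O
  i=15: R-E = 13 → N
  i=16: C-N = 15 → P
  i=17: O-Q = 24 → Y
  i=18: X-Y = 25 → Z
  i=19: M-W = 16 → Q
  i=20: A-M = 14 → O
  i=21: K-X = 13 → N
  i=22: G-R = 15 → P
  i=23: E-G = 24 → Y
  i=24: I-J = 25 → Z
  i=25: Z-J = 16 → Q
  i=26: R-D = 14 → O
  i=27: Z-M = 13 → N
  i=28: O-Z = 15 → P
  i=29: Z-B = 24 → Y
  shifts repeat with period 6: ZQONPY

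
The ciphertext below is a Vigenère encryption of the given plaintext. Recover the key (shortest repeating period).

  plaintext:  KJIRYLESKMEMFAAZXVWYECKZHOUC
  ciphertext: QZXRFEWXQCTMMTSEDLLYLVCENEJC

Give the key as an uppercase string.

  i= 0: Q-K =  6 → G
  i= 1: Z-J = 16 → Q
  i= 2: X-I = 15 → P
  i= 3: R-R =  0 → A
  i= 4: F-Y =  7 → H
  i= 5: E-L = 19 → T
  i= 6: W-E = 18 → S
  i= 7: X-S =  5 → F
  i= 8: Q-K =  6 → G
  i= 9: C-M = 16 → Q
  i=10: T-E = 15 → P
  i=11: M-M =  0 → A
  i=12: M-F =  7 → H
  i=13: T-A = 19 → T
  i=14: S-A = 18 → S
  i=15: E-Z =  5 → F
  i=16: D-X =  6 → G
  i=17: L-V = 16 → Q
  i=18: L-W = 15 → P
  i=19: Y-Y =  0 → A
  i=20: L-E =  7 → H
  i=21: V-C = 19 → T
  i=22: C-K = 18 → S
  i=23: E-Z =  5 → F
  i=24: N-H =  6 → G
  i=25: E-O = 16 → Q
  i=26: J-U = 15 → P
  i=27: C-C =  0 → A
  shifts repeat with period 8: GQPAHTSF

GQPAHTSF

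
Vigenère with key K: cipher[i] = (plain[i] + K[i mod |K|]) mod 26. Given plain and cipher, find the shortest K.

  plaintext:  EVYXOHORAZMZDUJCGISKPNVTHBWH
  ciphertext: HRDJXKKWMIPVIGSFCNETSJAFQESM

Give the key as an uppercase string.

DWFMJ

  i= 0: H-E =  3 → D
  i= 1: R-V = 22 → W
  i= 2: D-Y =  5 → F
  i= 3: J-X = 12 → M
  i= 4: X-O =  9 → J
  i= 5: K-H =  3 → D
  i= 6: K-O = 22 → W
  i= 7: W-R =  5 → F
  i= 8: M-A = 12 → M
  i= 9: I-Z =  9 → J
  i=10: P-M =  3 → D
  i=11: V-Z = 22 → W
  i=12: I-D =  5 → F
  i=13: G-U = 12 → M
  i=14: S-J =  9 → J
  i=15: F-C =  3 → D
  i=16: C-G = 22 → W
  i=17: N-I =  5 → F
  i=18: E-S = 12 → M
  i=19: T-K =  9 → J
  i=20: S-P =  3 → D
  i=21: J-N = 22 → W
  i=22: A-V =  5 → F
  i=23: F-T = 12 → M
  i=24: Q-H =  9 → J
  i=25: E-B =  3 → D
  i=26: S-W = 22 → W
  i=27: M-H =  5 → F
  shifts repeat with period 5: DWFMJ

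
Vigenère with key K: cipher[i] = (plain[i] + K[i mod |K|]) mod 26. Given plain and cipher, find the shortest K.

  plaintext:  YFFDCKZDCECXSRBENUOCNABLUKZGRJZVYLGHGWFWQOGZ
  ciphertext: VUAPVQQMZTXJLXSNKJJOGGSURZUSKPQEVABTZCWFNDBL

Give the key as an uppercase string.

XPVMTGRJ

  i= 0: V-Y = 23 → X
  i= 1: U-F = 15 → P
  i= 2: A-F = 21 → V
  i= 3: P-D = 12 → M
  i= 4: V-C = 19 → T
  i= 5: Q-K =  6 → G
  i= 6: Q-Z = 17 → R
  i= 7: M-D =  9 → J
  i= 8: Z-C = 23 → X
  i= 9: T-E = 15 → P
  i=10: X-C = 21 → V
  i=11: J-X = 12 → M
  i=12: L-S = 19 → T
  i=13: X-R =  6 → G
  i=14: S-B = 17 → R
  i=15: N-E =  9 → J
  i=16: K-N = 23 → X
  i=17: J-U = 15 → P
  i=18: J-O = 21 → V
  i=19: O-C = 12 → M
  i=20: G-N = 19 → T
  i=21: G-A =  6 → G
  i=22: S-B = 17 → R
  i=23: U-L =  9 → J
  i=24: R-U = 23 → X
  i=25: Z-K = 15 → P
  i=26: U-Z = 21 → V
  i=27: S-G = 12 → M
  i=28: K-R = 19 → T
  i=29: P-J =  6 → G
  i=30: Q-Z = 17 → R
  i=31: E-V =  9 → J
  i=32: V-Y = 23 → X
  i=33: A-L = 15 → P
  i=34: B-G = 21 → V
  i=35: T-H = 12 → M
  i=36: Z-G = 19 → T
  i=37: C-W =  6 → G
  i=38: W-F = 17 → R
  i=39: F-W =  9 → J
  i=40: N-Q = 23 → X
  i=41: D-O = 15 → P
  i=42: B-G = 21 → V
  i=43: L-Z = 12 → M
  shifts repeat with period 8: XPVMTGRJ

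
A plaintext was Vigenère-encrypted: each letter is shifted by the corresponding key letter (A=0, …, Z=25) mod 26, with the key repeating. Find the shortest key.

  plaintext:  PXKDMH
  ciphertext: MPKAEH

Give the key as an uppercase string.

  i= 0: M-P = 23 → X
  i= 1: P-X = 18 → S
  i= 2: K-K =  0 → A
  i= 3: A-D = 23 → X
  i= 4: E-M = 18 → S
  i= 5: H-H =  0 → A
  shifts repeat with period 3: XSA

XSA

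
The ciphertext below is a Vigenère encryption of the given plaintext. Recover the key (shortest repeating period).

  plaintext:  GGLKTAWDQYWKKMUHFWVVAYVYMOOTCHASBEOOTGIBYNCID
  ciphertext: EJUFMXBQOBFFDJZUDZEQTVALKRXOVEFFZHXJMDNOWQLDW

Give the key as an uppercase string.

  i= 0: E-G = 24 → Y
  i= 1: J-G =  3 → D
  i= 2: U-L =  9 → J
  i= 3: F-K = 21 → V
  i= 4: M-T = 19 → T
  i= 5: X-A = 23 → X
  i= 6: B-W =  5 → F
  i= 7: Q-D = 13 → N
  i= 8: O-Q = 24 → Y
  i= 9: B-Y =  3 → D
  i=10: F-W =  9 → J
  i=11: F-K = 21 → V
  i=12: D-K = 19 → T
  i=13: J-M = 23 → X
  i=14: Z-U =  5 → F
  i=15: U-H = 13 → N
  i=16: D-F = 24 → Y
  i=17: Z-W =  3 → D
  i=18: E-V =  9 → J
  i=19: Q-V = 21 → V
  i=20: T-A = 19 → T
  i=21: V-Y = 23 → X
  i=22: A-V =  5 → F
  i=23: L-Y = 13 → N
  i=24: K-M = 24 → Y
  i=25: R-O =  3 → D
  i=26: X-O =  9 → J
  i=27: O-T = 21 → V
  i=28: V-C = 19 → T
  i=29: E-H = 23 → X
  i=30: F-A =  5 → F
  i=31: F-S = 13 → N
  i=32: Z-B = 24 → Y
  i=33: H-E =  3 → D
  i=34: X-O =  9 → J
  i=35: J-O = 21 → V
  i=36: M-T = 19 → T
  i=37: D-G = 23 → X
  i=38: N-I =  5 → F
  i=39: O-B = 13 → N
  i=40: W-Y = 24 → Y
  i=41: Q-N =  3 → D
  i=42: L-C =  9 → J
  i=43: D-I = 21 → V
  i=44: W-D = 19 → T
  shifts repeat with period 8: YDJVTXFN

YDJVTXFN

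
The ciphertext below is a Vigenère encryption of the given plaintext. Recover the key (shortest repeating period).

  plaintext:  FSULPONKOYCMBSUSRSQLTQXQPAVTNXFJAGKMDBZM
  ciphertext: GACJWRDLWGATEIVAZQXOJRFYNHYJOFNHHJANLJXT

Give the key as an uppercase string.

  i= 0: G-F =  1 → B
  i= 1: A-S =  8 → I
  i= 2: C-U =  8 → I
  i= 3: J-L = 24 → Y
  i= 4: W-P =  7 → H
  i= 5: R-O =  3 → D
  i= 6: D-N = 16 → Q
  i= 7: L-K =  1 → B
  i= 8: W-O =  8 → I
  i= 9: G-Y =  8 → I
  i=10: A-C = 24 → Y
  i=11: T-M =  7 → H
  i=12: E-B =  3 → D
  i=13: I-S = 16 → Q
  i=14: V-U =  1 → B
  i=15: A-S =  8 → I
  i=16: Z-R =  8 → I
  i=17: Q-S = 24 → Y
  i=18: X-Q =  7 → H
  i=19: O-L =  3 → D
  i=20: J-T = 16 → Q
  i=21: R-Q =  1 → B
  i=22: F-X =  8 → I
  i=23: Y-Q =  8 → I
  i=24: N-P = 24 → Y
  i=25: H-A =  7 → H
  i=26: Y-V =  3 → D
  i=27: J-T = 16 → Q
  i=28: O-N =  1 → B
  i=29: F-X =  8 → I
  i=30: N-F =  8 → I
  i=31: H-J = 24 → Y
  i=32: H-A =  7 → H
  i=33: J-G =  3 → D
  i=34: A-K = 16 → Q
  i=35: N-M =  1 → B
  i=36: L-D =  8 → I
  i=37: J-B =  8 → I
  i=38: X-Z = 24 → Y
  i=39: T-M =  7 → H
  shifts repeat with period 7: BIIYHDQ

BIIYHDQ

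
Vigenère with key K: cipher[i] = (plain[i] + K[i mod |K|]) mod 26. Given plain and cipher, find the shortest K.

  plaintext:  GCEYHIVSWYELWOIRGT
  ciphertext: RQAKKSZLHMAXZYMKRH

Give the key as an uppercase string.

  i= 0: R-G = 11 → L
  i= 1: Q-C = 14 → O
  i= 2: A-E = 22 → W
  i= 3: K-Y = 12 → M
  i= 4: K-H =  3 → D
  i= 5: S-I = 10 → K
  i= 6: Z-V =  4 → E
  i= 7: L-S = 19 → T
  i= 8: H-W = 11 → L
  i= 9: M-Y = 14 → O
  i=10: A-E = 22 → W
  i=11: X-L = 12 → M
  i=12: Z-W =  3 → D
  i=13: Y-O = 10 → K
  i=14: M-I =  4 → E
  i=15: K-R = 19 → T
  i=16: R-G = 11 → L
  i=17: H-T = 14 → O
  shifts repeat with period 8: LOWMDKET

LOWMDKET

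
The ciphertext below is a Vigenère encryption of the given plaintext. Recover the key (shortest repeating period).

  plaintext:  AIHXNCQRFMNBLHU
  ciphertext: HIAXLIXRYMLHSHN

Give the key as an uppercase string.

HATAYG

  i= 0: H-A =  7 → H
  i= 1: I-I =  0 → A
  i= 2: A-H = 19 → T
  i= 3: X-X =  0 → A
  i= 4: L-N = 24 → Y
  i= 5: I-C =  6 → G
  i= 6: X-Q =  7 → H
  i= 7: R-R =  0 → A
  i= 8: Y-F = 19 → T
  i= 9: M-M =  0 → A
  i=10: L-N = 24 → Y
  i=11: H-B =  6 → G
  i=12: S-L =  7 → H
  i=13: H-H =  0 → A
  i=14: N-U = 19 → T
  shifts repeat with period 6: HATAYG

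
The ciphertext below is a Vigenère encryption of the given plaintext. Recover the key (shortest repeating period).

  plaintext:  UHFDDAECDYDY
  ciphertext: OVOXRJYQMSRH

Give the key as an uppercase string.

  i= 0: O-U = 20 → U
  i= 1: V-H = 14 → O
  i= 2: O-F =  9 → J
  i= 3: X-D = 20 → U
  i= 4: R-D = 14 → O
  i= 5: J-A =  9 → J
  i= 6: Y-E = 20 → U
  i= 7: Q-C = 14 → O
  i= 8: M-D =  9 → J
  i= 9: S-Y = 20 → U
  i=10: R-D = 14 → O
  i=11: H-Y =  9 → J
  shifts repeat with period 3: UOJ

UOJ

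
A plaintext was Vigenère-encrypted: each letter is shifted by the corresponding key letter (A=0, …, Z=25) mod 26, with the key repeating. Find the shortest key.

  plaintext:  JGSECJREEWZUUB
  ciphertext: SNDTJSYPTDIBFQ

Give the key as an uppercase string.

  i= 0: S-J =  9 → J
  i= 1: N-G =  7 → H
  i= 2: D-S = 11 → L
  i= 3: T-E = 15 → P
  i= 4: J-C =  7 → H
  i= 5: S-J =  9 → J
  i= 6: Y-R =  7 → H
  i= 7: P-E = 11 → L
  i= 8: T-E = 15 → P
  i= 9: D-W =  7 → H
  i=10: I-Z =  9 → J
  i=11: B-U =  7 → H
  i=12: F-U = 11 → L
  i=13: Q-B = 15 → P
  shifts repeat with period 5: JHLPH

JHLPH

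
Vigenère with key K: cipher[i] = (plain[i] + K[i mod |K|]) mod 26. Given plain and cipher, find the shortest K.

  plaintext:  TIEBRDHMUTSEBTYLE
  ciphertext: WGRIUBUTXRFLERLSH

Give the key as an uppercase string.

  i= 0: W-T =  3 → D
  i= 1: G-I = 24 → Y
  i= 2: R-E = 13 → N
  i= 3: I-B =  7 → H
  i= 4: U-R =  3 → D
  i= 5: B-D = 24 → Y
  i= 6: U-H = 13 → N
  i= 7: T-M =  7 → H
  i= 8: X-U =  3 → D
  i= 9: R-T = 24 → Y
  i=10: F-S = 13 → N
  i=11: L-E =  7 → H
  i=12: E-B =  3 → D
  i=13: R-T = 24 → Y
  i=14: L-Y = 13 → N
  i=15: S-L =  7 → H
  i=16: H-E =  3 → D
  shifts repeat with period 4: DYNH

DYNH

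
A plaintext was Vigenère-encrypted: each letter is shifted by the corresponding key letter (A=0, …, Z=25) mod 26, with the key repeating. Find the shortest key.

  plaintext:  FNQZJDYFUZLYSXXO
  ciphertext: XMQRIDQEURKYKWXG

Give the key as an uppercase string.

SZA

  i= 0: X-F = 18 → S
  i= 1: M-N = 25 → Z
  i= 2: Q-Q =  0 → A
  i= 3: R-Z = 18 → S
  i= 4: I-J = 25 → Z
  i= 5: D-D =  0 → A
  i= 6: Q-Y = 18 → S
  i= 7: E-F = 25 → Z
  i= 8: U-U =  0 → A
  i= 9: R-Z = 18 → S
  i=10: K-L = 25 → Z
  i=11: Y-Y =  0 → A
  i=12: K-S = 18 → S
  i=13: W-X = 25 → Z
  i=14: X-X =  0 → A
  i=15: G-O = 18 → S
  shifts repeat with period 3: SZA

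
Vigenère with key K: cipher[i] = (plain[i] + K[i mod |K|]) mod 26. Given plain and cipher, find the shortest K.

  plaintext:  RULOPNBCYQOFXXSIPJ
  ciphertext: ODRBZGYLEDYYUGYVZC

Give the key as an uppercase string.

XJGNKT

  i= 0: O-R = 23 → X
  i= 1: D-U =  9 → J
  i= 2: R-L =  6 → G
  i= 3: B-O = 13 → N
  i= 4: Z-P = 10 → K
  i= 5: G-N = 19 → T
  i= 6: Y-B = 23 → X
  i= 7: L-C =  9 → J
  i= 8: E-Y =  6 → G
  i= 9: D-Q = 13 → N
  i=10: Y-O = 10 → K
  i=11: Y-F = 19 → T
  i=12: U-X = 23 → X
  i=13: G-X =  9 → J
  i=14: Y-S =  6 → G
  i=15: V-I = 13 → N
  i=16: Z-P = 10 → K
  i=17: C-J = 19 → T
  shifts repeat with period 6: XJGNKT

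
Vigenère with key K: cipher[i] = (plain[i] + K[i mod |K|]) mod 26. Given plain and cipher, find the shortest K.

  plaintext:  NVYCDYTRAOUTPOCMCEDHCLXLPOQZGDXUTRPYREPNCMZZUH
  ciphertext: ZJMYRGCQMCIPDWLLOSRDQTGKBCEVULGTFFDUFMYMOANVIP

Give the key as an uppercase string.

  i= 0: Z-N = 12 → M
  i= 1: J-V = 14 → O
  i= 2: M-Y = 14 → O
  i= 3: Y-C = 22 → W
  i= 4: R-D = 14 → O
  i= 5: G-Y =  8 → I
  i= 6: C-T =  9 → J
  i= 7: Q-R = 25 → Z
  i= 8: M-A = 12 → M
  i= 9: C-O = 14 → O
  i=10: I-U = 14 → O
  i=11: P-T = 22 → W
  i=12: D-P = 14 → O
  i=13: W-O =  8 → I
  i=14: L-C =  9 → J
  i=15: L-M = 25 → Z
  i=16: O-C = 12 → M
  i=17: S-E = 14 → O
  i=18: R-D = 14 → O
  i=19: D-H = 22 → W
  i=20: Q-C = 14 → O
  i=21: T-L =  8 → I
  i=22: G-X =  9 → J
  i=23: K-L = 25 → Z
  i=24: B-P = 12 → M
  i=25: C-O = 14 → O
  i=26: E-Q = 14 → O
  i=27: V-Z = 22 → W
  i=28: U-G = 14 → O
  i=29: L-D =  8 → I
  i=30: G-X =  9 → J
  i=31: T-U = 25 → Z
  i=32: F-T = 12 → M
  i=33: F-R = 14 → O
  i=34: D-P = 14 → O
  i=35: U-Y = 22 → W
  i=36: F-R = 14 → O
  i=37: M-E =  8 → I
  i=38: Y-P =  9 → J
  i=39: M-N = 25 → Z
  i=40: O-C = 12 → M
  i=41: A-M = 14 → O
  i=42: N-Z = 14 → O
  i=43: V-Z = 22 → W
  i=44: I-U = 14 → O
  i=45: P-H =  8 → I
  shifts repeat with period 8: MOOWOIJZ

MOOWOIJZ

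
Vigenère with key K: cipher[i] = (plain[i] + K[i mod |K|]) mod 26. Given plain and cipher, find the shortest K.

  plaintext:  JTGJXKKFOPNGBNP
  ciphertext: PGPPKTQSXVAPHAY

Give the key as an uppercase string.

GNJ

  i= 0: P-J =  6 → G
  i= 1: G-T = 13 → N
  i= 2: P-G =  9 → J
  i= 3: P-J =  6 → G
  i= 4: K-X = 13 → N
  i= 5: T-K =  9 → J
  i= 6: Q-K =  6 → G
  i= 7: S-F = 13 → N
  i= 8: X-O =  9 → J
  i= 9: V-P =  6 → G
  i=10: A-N = 13 → N
  i=11: P-G =  9 → J
  i=12: H-B =  6 → G
  i=13: A-N = 13 → N
  i=14: Y-P =  9 → J
  shifts repeat with period 3: GNJ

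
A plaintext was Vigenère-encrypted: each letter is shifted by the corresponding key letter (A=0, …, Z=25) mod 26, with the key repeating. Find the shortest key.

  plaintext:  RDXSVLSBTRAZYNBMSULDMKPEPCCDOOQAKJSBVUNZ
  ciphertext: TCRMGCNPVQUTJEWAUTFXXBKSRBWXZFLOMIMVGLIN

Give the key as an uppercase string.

CZUULRVO

  i= 0: T-R =  2 → C
  i= 1: C-D = 25 → Z
  i= 2: R-X = 20 → U
  i= 3: M-S = 20 → U
  i= 4: G-V = 11 → L
  i= 5: C-L = 17 → R
  i= 6: N-S = 21 → V
  i= 7: P-B = 14 → O
  i= 8: V-T =  2 → C
  i= 9: Q-R = 25 → Z
  i=10: U-A = 20 → U
  i=11: T-Z = 20 → U
  i=12: J-Y = 11 → L
  i=13: E-N = 17 → R
  i=14: W-B = 21 → V
  i=15: A-M = 14 → O
  i=16: U-S =  2 → C
  i=17: T-U = 25 → Z
  i=18: F-L = 20 → U
  i=19: X-D = 20 → U
  i=20: X-M = 11 → L
  i=21: B-K = 17 → R
  i=22: K-P = 21 → V
  i=23: S-E = 14 → O
  i=24: R-P =  2 → C
  i=25: B-C = 25 → Z
  i=26: W-C = 20 → U
  i=27: X-D = 20 → U
  i=28: Z-O = 11 → L
  i=29: F-O = 17 → R
  i=30: L-Q = 21 → V
  i=31: O-A = 14 → O
  i=32: M-K =  2 → C
  i=33: I-J = 25 → Z
  i=34: M-S = 20 → U
  i=35: V-B = 20 → U
  i=36: G-V = 11 → L
  i=37: L-U = 17 → R
  i=38: I-N = 21 → V
  i=39: N-Z = 14 → O
  shifts repeat with period 8: CZUULRVO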